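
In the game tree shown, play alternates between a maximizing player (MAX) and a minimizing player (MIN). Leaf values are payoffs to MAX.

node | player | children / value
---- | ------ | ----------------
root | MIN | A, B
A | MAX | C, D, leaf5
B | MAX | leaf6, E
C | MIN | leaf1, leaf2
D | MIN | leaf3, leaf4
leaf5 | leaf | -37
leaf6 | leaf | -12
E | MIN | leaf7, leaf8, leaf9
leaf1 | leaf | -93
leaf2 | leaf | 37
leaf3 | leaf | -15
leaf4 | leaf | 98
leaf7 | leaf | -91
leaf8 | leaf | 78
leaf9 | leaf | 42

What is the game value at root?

C (MIN): min(-93, 37) = -93
D (MIN): min(-15, 98) = -15
A (MAX): max(-93, -15, -37) = -15
E (MIN): min(-91, 78, 42) = -91
B (MAX): max(-12, -91) = -12
root (MIN): min(-15, -12) = -15

-15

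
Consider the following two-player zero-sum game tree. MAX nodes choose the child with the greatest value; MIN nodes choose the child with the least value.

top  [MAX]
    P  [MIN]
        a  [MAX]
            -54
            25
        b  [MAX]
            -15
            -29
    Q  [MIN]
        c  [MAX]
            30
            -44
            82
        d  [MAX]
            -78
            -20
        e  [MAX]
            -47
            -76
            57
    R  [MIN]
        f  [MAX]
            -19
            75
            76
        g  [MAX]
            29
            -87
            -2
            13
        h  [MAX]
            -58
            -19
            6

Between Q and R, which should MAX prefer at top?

R

c (MAX): max(30, -44, 82) = 82
d (MAX): max(-78, -20) = -20
e (MAX): max(-47, -76, 57) = 57
Q (MIN): min(82, -20, 57) = -20
f (MAX): max(-19, 75, 76) = 76
g (MAX): max(29, -87, -2, 13) = 29
h (MAX): max(-58, -19, 6) = 6
R (MIN): min(76, 29, 6) = 6
MAX prefers the higher value; Q=-20, R=6. R is better since 6 > -20.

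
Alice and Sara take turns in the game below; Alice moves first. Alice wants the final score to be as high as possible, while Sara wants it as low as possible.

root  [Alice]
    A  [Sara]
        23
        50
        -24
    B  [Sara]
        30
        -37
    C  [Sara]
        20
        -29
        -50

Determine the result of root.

-24

A (Sara): min(23, 50, -24) = -24
B (Sara): min(30, -37) = -37
C (Sara): min(20, -29, -50) = -50
root (Alice): max(-24, -37, -50) = -24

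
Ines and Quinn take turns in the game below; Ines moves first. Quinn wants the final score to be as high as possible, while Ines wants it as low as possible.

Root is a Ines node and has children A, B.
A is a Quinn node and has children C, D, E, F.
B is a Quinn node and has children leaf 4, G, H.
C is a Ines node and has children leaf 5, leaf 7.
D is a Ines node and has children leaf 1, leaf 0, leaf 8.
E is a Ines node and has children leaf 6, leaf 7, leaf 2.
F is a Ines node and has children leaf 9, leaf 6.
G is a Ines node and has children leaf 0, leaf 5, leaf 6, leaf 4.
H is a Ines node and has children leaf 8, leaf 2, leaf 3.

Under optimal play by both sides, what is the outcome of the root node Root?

C (Ines): min(5, 7) = 5
D (Ines): min(1, 0, 8) = 0
E (Ines): min(6, 7, 2) = 2
F (Ines): min(9, 6) = 6
A (Quinn): max(5, 0, 2, 6) = 6
G (Ines): min(0, 5, 6, 4) = 0
H (Ines): min(8, 2, 3) = 2
B (Quinn): max(4, 0, 2) = 4
Root (Ines): min(6, 4) = 4

4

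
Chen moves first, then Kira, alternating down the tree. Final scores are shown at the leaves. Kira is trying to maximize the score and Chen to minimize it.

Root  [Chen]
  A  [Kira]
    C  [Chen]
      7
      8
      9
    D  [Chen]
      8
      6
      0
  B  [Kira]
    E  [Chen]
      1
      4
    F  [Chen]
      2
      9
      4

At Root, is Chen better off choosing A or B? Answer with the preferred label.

C (Chen): min(7, 8, 9) = 7
D (Chen): min(8, 6, 0) = 0
A (Kira): max(7, 0) = 7
E (Chen): min(1, 4) = 1
F (Chen): min(2, 9, 4) = 2
B (Kira): max(1, 2) = 2
Chen prefers the lower value; A=7, B=2. B is better since 2 < 7.

B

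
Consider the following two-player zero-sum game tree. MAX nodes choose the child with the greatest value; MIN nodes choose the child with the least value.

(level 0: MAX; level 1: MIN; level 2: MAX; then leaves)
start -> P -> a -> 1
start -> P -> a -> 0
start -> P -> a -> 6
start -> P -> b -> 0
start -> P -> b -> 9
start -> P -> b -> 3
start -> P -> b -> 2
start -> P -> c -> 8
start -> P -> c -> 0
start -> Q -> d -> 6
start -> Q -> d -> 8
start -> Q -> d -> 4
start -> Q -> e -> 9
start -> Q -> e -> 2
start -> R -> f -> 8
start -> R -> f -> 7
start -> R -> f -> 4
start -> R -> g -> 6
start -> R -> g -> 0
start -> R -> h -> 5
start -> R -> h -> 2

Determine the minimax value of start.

a (MAX): max(1, 0, 6) = 6
b (MAX): max(0, 9, 3, 2) = 9
c (MAX): max(8, 0) = 8
P (MIN): min(6, 9, 8) = 6
d (MAX): max(6, 8, 4) = 8
e (MAX): max(9, 2) = 9
Q (MIN): min(8, 9) = 8
f (MAX): max(8, 7, 4) = 8
g (MAX): max(6, 0) = 6
h (MAX): max(5, 2) = 5
R (MIN): min(8, 6, 5) = 5
start (MAX): max(6, 8, 5) = 8

8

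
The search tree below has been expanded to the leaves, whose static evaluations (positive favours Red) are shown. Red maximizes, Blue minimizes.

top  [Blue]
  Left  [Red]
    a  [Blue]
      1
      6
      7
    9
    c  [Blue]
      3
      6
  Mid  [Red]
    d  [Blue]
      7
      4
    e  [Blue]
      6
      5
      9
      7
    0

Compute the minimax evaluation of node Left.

9

a (Blue): min(1, 6, 7) = 1
c (Blue): min(3, 6) = 3
Left (Red): max(1, 9, 3) = 9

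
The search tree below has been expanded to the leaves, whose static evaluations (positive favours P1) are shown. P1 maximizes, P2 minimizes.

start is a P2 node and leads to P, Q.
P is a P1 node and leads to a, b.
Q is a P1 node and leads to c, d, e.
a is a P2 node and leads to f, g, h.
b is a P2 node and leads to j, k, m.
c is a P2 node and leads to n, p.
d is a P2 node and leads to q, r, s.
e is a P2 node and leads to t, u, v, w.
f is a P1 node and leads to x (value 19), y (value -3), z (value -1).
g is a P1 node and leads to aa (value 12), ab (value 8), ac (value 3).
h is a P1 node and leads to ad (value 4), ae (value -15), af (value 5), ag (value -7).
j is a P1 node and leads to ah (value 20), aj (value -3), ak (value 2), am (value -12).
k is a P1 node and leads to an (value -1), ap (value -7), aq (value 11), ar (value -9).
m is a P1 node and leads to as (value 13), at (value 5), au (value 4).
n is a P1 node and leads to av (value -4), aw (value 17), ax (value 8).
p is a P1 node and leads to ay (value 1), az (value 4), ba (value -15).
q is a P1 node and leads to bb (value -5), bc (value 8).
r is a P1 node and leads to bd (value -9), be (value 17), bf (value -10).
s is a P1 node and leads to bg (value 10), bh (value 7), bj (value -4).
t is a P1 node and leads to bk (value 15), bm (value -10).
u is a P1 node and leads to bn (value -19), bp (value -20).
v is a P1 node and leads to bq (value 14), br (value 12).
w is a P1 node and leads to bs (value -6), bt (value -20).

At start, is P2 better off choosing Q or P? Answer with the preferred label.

Q

n (P1): max(-4, 17, 8) = 17
p (P1): max(1, 4, -15) = 4
c (P2): min(17, 4) = 4
q (P1): max(-5, 8) = 8
r (P1): max(-9, 17, -10) = 17
s (P1): max(10, 7, -4) = 10
d (P2): min(8, 17, 10) = 8
t (P1): max(15, -10) = 15
u (P1): max(-19, -20) = -19
v (P1): max(14, 12) = 14
w (P1): max(-6, -20) = -6
e (P2): min(15, -19, 14, -6) = -19
Q (P1): max(4, 8, -19) = 8
f (P1): max(19, -3, -1) = 19
g (P1): max(12, 8, 3) = 12
h (P1): max(4, -15, 5, -7) = 5
a (P2): min(19, 12, 5) = 5
j (P1): max(20, -3, 2, -12) = 20
k (P1): max(-1, -7, 11, -9) = 11
m (P1): max(13, 5, 4) = 13
b (P2): min(20, 11, 13) = 11
P (P1): max(5, 11) = 11
P2 prefers the lower value; Q=8, P=11. Q is better since 8 < 11.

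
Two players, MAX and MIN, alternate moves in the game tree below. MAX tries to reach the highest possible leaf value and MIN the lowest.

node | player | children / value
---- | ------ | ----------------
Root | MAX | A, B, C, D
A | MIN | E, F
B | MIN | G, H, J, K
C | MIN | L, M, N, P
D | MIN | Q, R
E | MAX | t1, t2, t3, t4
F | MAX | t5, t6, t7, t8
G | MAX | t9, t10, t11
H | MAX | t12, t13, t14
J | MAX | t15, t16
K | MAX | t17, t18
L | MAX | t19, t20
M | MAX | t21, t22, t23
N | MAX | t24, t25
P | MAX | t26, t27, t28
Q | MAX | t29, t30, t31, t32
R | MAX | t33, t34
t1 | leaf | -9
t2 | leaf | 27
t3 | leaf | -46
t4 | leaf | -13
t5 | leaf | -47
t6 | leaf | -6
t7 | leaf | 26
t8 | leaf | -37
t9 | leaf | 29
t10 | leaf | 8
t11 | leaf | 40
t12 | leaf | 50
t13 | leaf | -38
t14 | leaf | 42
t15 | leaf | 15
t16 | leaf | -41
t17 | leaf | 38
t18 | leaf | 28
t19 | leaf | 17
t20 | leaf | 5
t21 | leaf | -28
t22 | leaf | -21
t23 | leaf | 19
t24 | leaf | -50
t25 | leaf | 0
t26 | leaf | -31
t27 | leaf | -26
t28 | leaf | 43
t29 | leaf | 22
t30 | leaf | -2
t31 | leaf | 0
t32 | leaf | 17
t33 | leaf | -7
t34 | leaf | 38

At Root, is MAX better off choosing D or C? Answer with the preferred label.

D

Q (MAX): max(22, -2, 0, 17) = 22
R (MAX): max(-7, 38) = 38
D (MIN): min(22, 38) = 22
L (MAX): max(17, 5) = 17
M (MAX): max(-28, -21, 19) = 19
N (MAX): max(-50, 0) = 0
P (MAX): max(-31, -26, 43) = 43
C (MIN): min(17, 19, 0, 43) = 0
MAX prefers the higher value; D=22, C=0. D is better since 22 > 0.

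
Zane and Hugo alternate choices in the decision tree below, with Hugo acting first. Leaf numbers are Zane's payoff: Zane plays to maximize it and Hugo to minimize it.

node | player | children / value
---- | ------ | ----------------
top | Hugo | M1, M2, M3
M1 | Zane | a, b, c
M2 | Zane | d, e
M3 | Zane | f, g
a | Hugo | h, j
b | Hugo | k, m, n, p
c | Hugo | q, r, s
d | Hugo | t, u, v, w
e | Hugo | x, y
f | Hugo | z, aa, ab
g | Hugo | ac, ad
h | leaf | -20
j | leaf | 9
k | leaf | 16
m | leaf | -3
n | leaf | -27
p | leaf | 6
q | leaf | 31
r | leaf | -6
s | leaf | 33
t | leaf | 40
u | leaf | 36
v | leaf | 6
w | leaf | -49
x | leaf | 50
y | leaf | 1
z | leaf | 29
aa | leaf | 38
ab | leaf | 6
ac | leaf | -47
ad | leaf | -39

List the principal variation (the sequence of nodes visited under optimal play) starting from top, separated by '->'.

top -> M1 -> c -> r

a (Hugo): min(-20, 9) = -20
b (Hugo): min(16, -3, -27, 6) = -27
c (Hugo): min(31, -6, 33) = -6
M1 (Zane): max(-20, -27, -6) = -6
d (Hugo): min(40, 36, 6, -49) = -49
e (Hugo): min(50, 1) = 1
M2 (Zane): max(-49, 1) = 1
f (Hugo): min(29, 38, 6) = 6
g (Hugo): min(-47, -39) = -47
M3 (Zane): max(6, -47) = 6
top (Hugo): min(-6, 1, 6) = -6
At top, Hugo picks M1 (lowest: -6).
At M1, Zane picks c (highest: -6).
At c, Hugo picks r (lowest: -6).
Terminal value -6.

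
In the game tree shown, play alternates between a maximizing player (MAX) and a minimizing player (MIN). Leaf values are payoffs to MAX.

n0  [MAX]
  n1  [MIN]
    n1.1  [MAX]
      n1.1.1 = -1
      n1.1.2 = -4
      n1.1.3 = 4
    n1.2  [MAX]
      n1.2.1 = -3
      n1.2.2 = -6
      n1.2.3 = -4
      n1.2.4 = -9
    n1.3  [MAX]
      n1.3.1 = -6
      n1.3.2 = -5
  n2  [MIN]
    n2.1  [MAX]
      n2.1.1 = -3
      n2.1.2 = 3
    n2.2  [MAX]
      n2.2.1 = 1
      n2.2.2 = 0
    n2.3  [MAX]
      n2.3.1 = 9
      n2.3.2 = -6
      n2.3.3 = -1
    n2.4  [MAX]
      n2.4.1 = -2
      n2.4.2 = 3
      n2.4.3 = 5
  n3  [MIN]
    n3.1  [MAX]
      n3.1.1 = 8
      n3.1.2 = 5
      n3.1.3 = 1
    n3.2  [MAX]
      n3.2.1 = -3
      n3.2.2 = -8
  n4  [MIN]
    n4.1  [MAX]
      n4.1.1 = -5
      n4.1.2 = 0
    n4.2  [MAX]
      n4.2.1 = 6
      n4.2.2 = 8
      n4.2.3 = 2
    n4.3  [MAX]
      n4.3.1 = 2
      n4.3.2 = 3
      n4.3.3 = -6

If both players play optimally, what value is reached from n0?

1

n1.1 (MAX): max(-1, -4, 4) = 4
n1.2 (MAX): max(-3, -6, -4, -9) = -3
n1.3 (MAX): max(-6, -5) = -5
n1 (MIN): min(4, -3, -5) = -5
n2.1 (MAX): max(-3, 3) = 3
n2.2 (MAX): max(1, 0) = 1
n2.3 (MAX): max(9, -6, -1) = 9
n2.4 (MAX): max(-2, 3, 5) = 5
n2 (MIN): min(3, 1, 9, 5) = 1
n3.1 (MAX): max(8, 5, 1) = 8
n3.2 (MAX): max(-3, -8) = -3
n3 (MIN): min(8, -3) = -3
n4.1 (MAX): max(-5, 0) = 0
n4.2 (MAX): max(6, 8, 2) = 8
n4.3 (MAX): max(2, 3, -6) = 3
n4 (MIN): min(0, 8, 3) = 0
n0 (MAX): max(-5, 1, -3, 0) = 1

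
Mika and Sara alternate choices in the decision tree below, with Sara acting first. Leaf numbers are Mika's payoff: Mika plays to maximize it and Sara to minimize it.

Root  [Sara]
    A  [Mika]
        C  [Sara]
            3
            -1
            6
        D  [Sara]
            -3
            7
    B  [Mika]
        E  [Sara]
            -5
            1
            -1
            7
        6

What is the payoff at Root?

C (Sara): min(3, -1, 6) = -1
D (Sara): min(-3, 7) = -3
A (Mika): max(-1, -3) = -1
E (Sara): min(-5, 1, -1, 7) = -5
B (Mika): max(-5, 6) = 6
Root (Sara): min(-1, 6) = -1

-1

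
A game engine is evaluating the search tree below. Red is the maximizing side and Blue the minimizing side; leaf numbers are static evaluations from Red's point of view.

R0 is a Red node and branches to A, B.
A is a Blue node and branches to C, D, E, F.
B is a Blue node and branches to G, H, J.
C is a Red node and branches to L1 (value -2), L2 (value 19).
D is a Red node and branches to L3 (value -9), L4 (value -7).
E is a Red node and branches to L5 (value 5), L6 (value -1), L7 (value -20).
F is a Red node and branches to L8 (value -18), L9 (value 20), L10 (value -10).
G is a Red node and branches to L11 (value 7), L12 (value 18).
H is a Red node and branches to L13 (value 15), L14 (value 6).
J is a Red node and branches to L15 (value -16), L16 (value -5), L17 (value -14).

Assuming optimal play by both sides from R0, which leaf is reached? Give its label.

C (Red): max(-2, 19) = 19
D (Red): max(-9, -7) = -7
E (Red): max(5, -1, -20) = 5
F (Red): max(-18, 20, -10) = 20
A (Blue): min(19, -7, 5, 20) = -7
G (Red): max(7, 18) = 18
H (Red): max(15, 6) = 15
J (Red): max(-16, -5, -14) = -5
B (Blue): min(18, 15, -5) = -5
R0 (Red): max(-7, -5) = -5
At R0, Red picks B (highest: -5).
At B, Blue picks J (lowest: -5).
At J, Red picks L16 (highest: -5).
Terminal value -5.

L16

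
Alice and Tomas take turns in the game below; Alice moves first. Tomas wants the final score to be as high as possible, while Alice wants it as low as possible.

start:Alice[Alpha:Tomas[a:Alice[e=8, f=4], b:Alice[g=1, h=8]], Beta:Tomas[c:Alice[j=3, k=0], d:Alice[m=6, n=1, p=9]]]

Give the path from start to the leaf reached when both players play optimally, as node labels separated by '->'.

a (Alice): min(8, 4) = 4
b (Alice): min(1, 8) = 1
Alpha (Tomas): max(4, 1) = 4
c (Alice): min(3, 0) = 0
d (Alice): min(6, 1, 9) = 1
Beta (Tomas): max(0, 1) = 1
start (Alice): min(4, 1) = 1
At start, Alice picks Beta (lowest: 1).
At Beta, Tomas picks d (highest: 1).
At d, Alice picks n (lowest: 1).
Terminal value 1.

start -> Beta -> d -> n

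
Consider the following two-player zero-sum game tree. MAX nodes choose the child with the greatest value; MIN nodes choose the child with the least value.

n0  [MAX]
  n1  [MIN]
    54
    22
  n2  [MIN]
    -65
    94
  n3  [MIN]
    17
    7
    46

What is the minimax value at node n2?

-65

n2 (MIN): min(-65, 94) = -65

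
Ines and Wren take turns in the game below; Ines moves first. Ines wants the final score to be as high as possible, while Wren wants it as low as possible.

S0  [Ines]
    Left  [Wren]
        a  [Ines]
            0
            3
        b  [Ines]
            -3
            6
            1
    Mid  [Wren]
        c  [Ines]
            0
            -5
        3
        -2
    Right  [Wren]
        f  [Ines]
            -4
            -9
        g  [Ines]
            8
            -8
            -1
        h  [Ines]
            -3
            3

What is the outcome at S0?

3

a (Ines): max(0, 3) = 3
b (Ines): max(-3, 6, 1) = 6
Left (Wren): min(3, 6) = 3
c (Ines): max(0, -5) = 0
Mid (Wren): min(0, 3, -2) = -2
f (Ines): max(-4, -9) = -4
g (Ines): max(8, -8, -1) = 8
h (Ines): max(-3, 3) = 3
Right (Wren): min(-4, 8, 3) = -4
S0 (Ines): max(3, -2, -4) = 3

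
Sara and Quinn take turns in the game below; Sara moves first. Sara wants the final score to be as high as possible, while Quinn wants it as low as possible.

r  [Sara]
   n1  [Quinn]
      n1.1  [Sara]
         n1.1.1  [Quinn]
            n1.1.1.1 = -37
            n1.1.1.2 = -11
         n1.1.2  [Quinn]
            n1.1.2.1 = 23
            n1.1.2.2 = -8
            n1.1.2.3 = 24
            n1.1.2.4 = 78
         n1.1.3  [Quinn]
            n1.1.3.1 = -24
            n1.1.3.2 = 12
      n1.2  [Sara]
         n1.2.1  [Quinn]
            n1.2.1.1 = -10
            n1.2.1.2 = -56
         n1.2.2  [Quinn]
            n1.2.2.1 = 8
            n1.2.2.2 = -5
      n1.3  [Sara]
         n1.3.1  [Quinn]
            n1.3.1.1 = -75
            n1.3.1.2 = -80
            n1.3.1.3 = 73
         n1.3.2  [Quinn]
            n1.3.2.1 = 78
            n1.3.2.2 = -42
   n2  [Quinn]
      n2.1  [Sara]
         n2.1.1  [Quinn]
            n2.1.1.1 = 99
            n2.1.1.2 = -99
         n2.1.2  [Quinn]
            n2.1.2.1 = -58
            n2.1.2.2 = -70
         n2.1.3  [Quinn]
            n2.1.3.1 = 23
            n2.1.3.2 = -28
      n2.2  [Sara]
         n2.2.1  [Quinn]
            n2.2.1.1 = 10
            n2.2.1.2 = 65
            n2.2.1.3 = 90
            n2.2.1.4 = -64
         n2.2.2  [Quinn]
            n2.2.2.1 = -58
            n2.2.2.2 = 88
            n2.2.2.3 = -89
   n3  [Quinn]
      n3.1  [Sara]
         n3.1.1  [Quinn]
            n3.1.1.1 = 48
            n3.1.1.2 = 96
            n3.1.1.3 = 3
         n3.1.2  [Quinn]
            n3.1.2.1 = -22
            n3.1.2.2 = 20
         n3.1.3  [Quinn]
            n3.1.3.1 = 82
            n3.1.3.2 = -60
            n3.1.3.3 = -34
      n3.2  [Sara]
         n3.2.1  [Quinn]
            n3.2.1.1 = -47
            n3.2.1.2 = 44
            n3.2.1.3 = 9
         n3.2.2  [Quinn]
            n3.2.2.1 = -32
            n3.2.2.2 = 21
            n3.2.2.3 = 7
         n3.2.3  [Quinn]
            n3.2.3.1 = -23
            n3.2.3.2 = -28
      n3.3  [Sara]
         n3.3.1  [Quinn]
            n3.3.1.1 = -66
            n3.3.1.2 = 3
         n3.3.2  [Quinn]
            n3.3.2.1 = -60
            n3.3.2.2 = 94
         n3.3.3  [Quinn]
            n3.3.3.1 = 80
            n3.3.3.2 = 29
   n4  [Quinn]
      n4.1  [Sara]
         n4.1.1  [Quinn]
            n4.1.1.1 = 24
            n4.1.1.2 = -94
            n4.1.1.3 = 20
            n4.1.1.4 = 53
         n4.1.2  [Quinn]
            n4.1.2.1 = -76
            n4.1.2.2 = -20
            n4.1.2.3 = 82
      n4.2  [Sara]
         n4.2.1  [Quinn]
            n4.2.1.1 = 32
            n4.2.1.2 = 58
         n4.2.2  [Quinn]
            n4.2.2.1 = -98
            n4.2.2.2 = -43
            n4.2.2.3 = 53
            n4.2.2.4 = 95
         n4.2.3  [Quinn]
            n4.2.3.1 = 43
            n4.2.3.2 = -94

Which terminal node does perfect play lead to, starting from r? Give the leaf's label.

n1.1.1 (Quinn): min(-37, -11) = -37
n1.1.2 (Quinn): min(23, -8, 24, 78) = -8
n1.1.3 (Quinn): min(-24, 12) = -24
n1.1 (Sara): max(-37, -8, -24) = -8
n1.2.1 (Quinn): min(-10, -56) = -56
n1.2.2 (Quinn): min(8, -5) = -5
n1.2 (Sara): max(-56, -5) = -5
n1.3.1 (Quinn): min(-75, -80, 73) = -80
n1.3.2 (Quinn): min(78, -42) = -42
n1.3 (Sara): max(-80, -42) = -42
n1 (Quinn): min(-8, -5, -42) = -42
n2.1.1 (Quinn): min(99, -99) = -99
n2.1.2 (Quinn): min(-58, -70) = -70
n2.1.3 (Quinn): min(23, -28) = -28
n2.1 (Sara): max(-99, -70, -28) = -28
n2.2.1 (Quinn): min(10, 65, 90, -64) = -64
n2.2.2 (Quinn): min(-58, 88, -89) = -89
n2.2 (Sara): max(-64, -89) = -64
n2 (Quinn): min(-28, -64) = -64
n3.1.1 (Quinn): min(48, 96, 3) = 3
n3.1.2 (Quinn): min(-22, 20) = -22
n3.1.3 (Quinn): min(82, -60, -34) = -60
n3.1 (Sara): max(3, -22, -60) = 3
n3.2.1 (Quinn): min(-47, 44, 9) = -47
n3.2.2 (Quinn): min(-32, 21, 7) = -32
n3.2.3 (Quinn): min(-23, -28) = -28
n3.2 (Sara): max(-47, -32, -28) = -28
n3.3.1 (Quinn): min(-66, 3) = -66
n3.3.2 (Quinn): min(-60, 94) = -60
n3.3.3 (Quinn): min(80, 29) = 29
n3.3 (Sara): max(-66, -60, 29) = 29
n3 (Quinn): min(3, -28, 29) = -28
n4.1.1 (Quinn): min(24, -94, 20, 53) = -94
n4.1.2 (Quinn): min(-76, -20, 82) = -76
n4.1 (Sara): max(-94, -76) = -76
n4.2.1 (Quinn): min(32, 58) = 32
n4.2.2 (Quinn): min(-98, -43, 53, 95) = -98
n4.2.3 (Quinn): min(43, -94) = -94
n4.2 (Sara): max(32, -98, -94) = 32
n4 (Quinn): min(-76, 32) = -76
r (Sara): max(-42, -64, -28, -76) = -28
At r, Sara picks n3 (highest: -28).
At n3, Quinn picks n3.2 (lowest: -28).
At n3.2, Sara picks n3.2.3 (highest: -28).
At n3.2.3, Quinn picks n3.2.3.2 (lowest: -28).
Terminal value -28.

n3.2.3.2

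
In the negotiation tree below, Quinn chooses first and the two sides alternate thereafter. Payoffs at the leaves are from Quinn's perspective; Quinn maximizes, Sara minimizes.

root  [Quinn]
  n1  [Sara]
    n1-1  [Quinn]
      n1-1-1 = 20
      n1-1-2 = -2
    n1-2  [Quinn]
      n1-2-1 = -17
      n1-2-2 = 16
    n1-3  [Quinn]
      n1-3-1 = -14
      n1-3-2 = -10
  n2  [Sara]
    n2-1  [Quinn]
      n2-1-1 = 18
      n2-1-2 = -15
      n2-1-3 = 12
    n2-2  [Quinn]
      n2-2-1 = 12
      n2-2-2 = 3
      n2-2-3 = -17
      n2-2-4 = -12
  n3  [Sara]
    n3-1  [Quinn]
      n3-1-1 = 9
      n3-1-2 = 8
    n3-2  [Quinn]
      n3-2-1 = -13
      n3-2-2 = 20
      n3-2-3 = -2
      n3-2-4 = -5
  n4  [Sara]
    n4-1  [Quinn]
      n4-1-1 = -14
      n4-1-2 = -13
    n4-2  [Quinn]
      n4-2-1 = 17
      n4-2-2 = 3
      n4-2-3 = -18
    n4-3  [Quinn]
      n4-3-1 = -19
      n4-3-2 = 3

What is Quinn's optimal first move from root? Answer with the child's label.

n2

n1-1 (Quinn): max(20, -2) = 20
n1-2 (Quinn): max(-17, 16) = 16
n1-3 (Quinn): max(-14, -10) = -10
n1 (Sara): min(20, 16, -10) = -10
n2-1 (Quinn): max(18, -15, 12) = 18
n2-2 (Quinn): max(12, 3, -17, -12) = 12
n2 (Sara): min(18, 12) = 12
n3-1 (Quinn): max(9, 8) = 9
n3-2 (Quinn): max(-13, 20, -2, -5) = 20
n3 (Sara): min(9, 20) = 9
n4-1 (Quinn): max(-14, -13) = -13
n4-2 (Quinn): max(17, 3, -18) = 17
n4-3 (Quinn): max(-19, 3) = 3
n4 (Sara): min(-13, 17, 3) = -13
root (Quinn): max(-10, 12, 9, -13) = 12
Quinn at root wants the highest of {n1=-10, n2=12, n3=9, n4=-13}, so chooses n2.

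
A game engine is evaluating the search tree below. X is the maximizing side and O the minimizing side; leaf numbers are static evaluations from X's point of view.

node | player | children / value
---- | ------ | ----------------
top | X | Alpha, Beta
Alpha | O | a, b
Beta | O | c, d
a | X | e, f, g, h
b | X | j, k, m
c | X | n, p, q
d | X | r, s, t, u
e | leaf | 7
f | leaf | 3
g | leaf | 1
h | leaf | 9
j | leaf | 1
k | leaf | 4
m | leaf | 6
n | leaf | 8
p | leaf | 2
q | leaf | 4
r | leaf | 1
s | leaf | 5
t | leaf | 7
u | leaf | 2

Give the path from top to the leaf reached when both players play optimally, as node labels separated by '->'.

top -> Beta -> d -> t

a (X): max(7, 3, 1, 9) = 9
b (X): max(1, 4, 6) = 6
Alpha (O): min(9, 6) = 6
c (X): max(8, 2, 4) = 8
d (X): max(1, 5, 7, 2) = 7
Beta (O): min(8, 7) = 7
top (X): max(6, 7) = 7
At top, X picks Beta (highest: 7).
At Beta, O picks d (lowest: 7).
At d, X picks t (highest: 7).
Terminal value 7.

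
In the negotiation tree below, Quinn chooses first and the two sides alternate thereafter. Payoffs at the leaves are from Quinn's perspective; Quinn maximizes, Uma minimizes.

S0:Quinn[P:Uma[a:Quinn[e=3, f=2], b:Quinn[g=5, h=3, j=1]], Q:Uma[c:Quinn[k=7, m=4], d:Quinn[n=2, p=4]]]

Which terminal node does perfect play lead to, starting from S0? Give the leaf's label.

p

a (Quinn): max(3, 2) = 3
b (Quinn): max(5, 3, 1) = 5
P (Uma): min(3, 5) = 3
c (Quinn): max(7, 4) = 7
d (Quinn): max(2, 4) = 4
Q (Uma): min(7, 4) = 4
S0 (Quinn): max(3, 4) = 4
At S0, Quinn picks Q (highest: 4).
At Q, Uma picks d (lowest: 4).
At d, Quinn picks p (highest: 4).
Terminal value 4.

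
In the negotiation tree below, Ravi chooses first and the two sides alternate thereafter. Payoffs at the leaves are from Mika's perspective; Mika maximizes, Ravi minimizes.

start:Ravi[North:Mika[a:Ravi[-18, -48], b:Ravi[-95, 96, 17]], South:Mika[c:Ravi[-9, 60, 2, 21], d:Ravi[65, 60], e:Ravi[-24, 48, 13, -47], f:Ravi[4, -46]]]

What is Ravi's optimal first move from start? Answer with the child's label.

a (Ravi): min(-18, -48) = -48
b (Ravi): min(-95, 96, 17) = -95
North (Mika): max(-48, -95) = -48
c (Ravi): min(-9, 60, 2, 21) = -9
d (Ravi): min(65, 60) = 60
e (Ravi): min(-24, 48, 13, -47) = -47
f (Ravi): min(4, -46) = -46
South (Mika): max(-9, 60, -47, -46) = 60
start (Ravi): min(-48, 60) = -48
Ravi at start wants the lowest of {North=-48, South=60}, so chooses North.

North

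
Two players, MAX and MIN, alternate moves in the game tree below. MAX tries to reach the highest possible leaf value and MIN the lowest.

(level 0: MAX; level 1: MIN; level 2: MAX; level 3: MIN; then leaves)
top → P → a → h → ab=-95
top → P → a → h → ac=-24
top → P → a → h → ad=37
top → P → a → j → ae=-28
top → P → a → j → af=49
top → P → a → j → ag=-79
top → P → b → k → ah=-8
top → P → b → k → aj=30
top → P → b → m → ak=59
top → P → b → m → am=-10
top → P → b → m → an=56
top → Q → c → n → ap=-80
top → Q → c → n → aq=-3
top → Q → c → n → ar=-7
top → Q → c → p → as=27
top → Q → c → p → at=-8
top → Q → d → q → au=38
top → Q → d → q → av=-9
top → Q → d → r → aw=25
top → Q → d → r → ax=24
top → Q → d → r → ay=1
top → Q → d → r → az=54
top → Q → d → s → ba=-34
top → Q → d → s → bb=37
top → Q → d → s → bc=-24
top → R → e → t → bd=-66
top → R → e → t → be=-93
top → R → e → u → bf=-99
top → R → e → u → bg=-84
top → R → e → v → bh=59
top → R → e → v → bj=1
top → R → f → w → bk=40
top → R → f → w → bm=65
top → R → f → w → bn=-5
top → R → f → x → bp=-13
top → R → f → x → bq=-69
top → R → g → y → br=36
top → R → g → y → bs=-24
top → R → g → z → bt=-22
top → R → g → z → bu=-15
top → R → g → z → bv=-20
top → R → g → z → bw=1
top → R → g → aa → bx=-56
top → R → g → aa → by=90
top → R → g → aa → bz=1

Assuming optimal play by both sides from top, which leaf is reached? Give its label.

at

h (MIN): min(-95, -24, 37) = -95
j (MIN): min(-28, 49, -79) = -79
a (MAX): max(-95, -79) = -79
k (MIN): min(-8, 30) = -8
m (MIN): min(59, -10, 56) = -10
b (MAX): max(-8, -10) = -8
P (MIN): min(-79, -8) = -79
n (MIN): min(-80, -3, -7) = -80
p (MIN): min(27, -8) = -8
c (MAX): max(-80, -8) = -8
q (MIN): min(38, -9) = -9
r (MIN): min(25, 24, 1, 54) = 1
s (MIN): min(-34, 37, -24) = -34
d (MAX): max(-9, 1, -34) = 1
Q (MIN): min(-8, 1) = -8
t (MIN): min(-66, -93) = -93
u (MIN): min(-99, -84) = -99
v (MIN): min(59, 1) = 1
e (MAX): max(-93, -99, 1) = 1
w (MIN): min(40, 65, -5) = -5
x (MIN): min(-13, -69) = -69
f (MAX): max(-5, -69) = -5
y (MIN): min(36, -24) = -24
z (MIN): min(-22, -15, -20, 1) = -22
aa (MIN): min(-56, 90, 1) = -56
g (MAX): max(-24, -22, -56) = -22
R (MIN): min(1, -5, -22) = -22
top (MAX): max(-79, -8, -22) = -8
At top, MAX picks Q (highest: -8).
At Q, MIN picks c (lowest: -8).
At c, MAX picks p (highest: -8).
At p, MIN picks at (lowest: -8).
Terminal value -8.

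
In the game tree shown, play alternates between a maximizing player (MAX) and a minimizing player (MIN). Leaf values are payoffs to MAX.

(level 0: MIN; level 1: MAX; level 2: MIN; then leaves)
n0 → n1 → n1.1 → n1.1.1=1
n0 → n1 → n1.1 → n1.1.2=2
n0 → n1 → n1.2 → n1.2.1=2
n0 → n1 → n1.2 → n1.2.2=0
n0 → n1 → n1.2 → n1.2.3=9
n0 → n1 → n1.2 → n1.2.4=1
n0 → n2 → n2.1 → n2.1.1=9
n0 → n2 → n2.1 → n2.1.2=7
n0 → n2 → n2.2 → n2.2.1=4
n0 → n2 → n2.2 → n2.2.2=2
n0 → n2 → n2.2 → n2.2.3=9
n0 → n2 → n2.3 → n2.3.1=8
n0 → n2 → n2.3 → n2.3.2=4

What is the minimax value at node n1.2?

0

n1.2 (MIN): min(2, 0, 9, 1) = 0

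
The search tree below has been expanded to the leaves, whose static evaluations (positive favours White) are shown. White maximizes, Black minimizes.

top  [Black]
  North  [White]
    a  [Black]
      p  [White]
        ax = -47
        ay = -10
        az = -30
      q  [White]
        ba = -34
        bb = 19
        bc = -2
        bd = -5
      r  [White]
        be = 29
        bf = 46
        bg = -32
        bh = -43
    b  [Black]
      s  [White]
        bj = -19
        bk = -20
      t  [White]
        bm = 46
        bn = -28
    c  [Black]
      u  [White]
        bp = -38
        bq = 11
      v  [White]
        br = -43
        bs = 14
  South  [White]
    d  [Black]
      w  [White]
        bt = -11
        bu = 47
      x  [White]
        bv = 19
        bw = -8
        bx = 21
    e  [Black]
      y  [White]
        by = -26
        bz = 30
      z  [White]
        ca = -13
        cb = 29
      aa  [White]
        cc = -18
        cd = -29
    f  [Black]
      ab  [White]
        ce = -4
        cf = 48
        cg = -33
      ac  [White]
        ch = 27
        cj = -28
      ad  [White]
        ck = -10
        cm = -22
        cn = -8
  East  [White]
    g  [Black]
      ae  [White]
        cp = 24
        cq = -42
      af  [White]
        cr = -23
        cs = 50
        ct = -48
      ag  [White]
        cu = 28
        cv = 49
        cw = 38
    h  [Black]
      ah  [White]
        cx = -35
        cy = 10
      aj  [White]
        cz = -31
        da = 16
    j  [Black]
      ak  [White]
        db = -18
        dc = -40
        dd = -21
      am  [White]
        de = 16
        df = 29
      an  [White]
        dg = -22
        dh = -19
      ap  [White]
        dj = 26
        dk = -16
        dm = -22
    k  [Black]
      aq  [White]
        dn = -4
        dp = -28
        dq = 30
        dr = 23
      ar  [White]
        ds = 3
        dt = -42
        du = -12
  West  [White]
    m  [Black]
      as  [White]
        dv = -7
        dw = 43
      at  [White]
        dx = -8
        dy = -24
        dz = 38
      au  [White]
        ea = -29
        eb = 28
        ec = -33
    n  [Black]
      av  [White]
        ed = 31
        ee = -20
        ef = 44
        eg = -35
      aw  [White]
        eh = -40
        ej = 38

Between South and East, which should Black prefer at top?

w (White): max(-11, 47) = 47
x (White): max(19, -8, 21) = 21
d (Black): min(47, 21) = 21
y (White): max(-26, 30) = 30
z (White): max(-13, 29) = 29
aa (White): max(-18, -29) = -18
e (Black): min(30, 29, -18) = -18
ab (White): max(-4, 48, -33) = 48
ac (White): max(27, -28) = 27
ad (White): max(-10, -22, -8) = -8
f (Black): min(48, 27, -8) = -8
South (White): max(21, -18, -8) = 21
ae (White): max(24, -42) = 24
af (White): max(-23, 50, -48) = 50
ag (White): max(28, 49, 38) = 49
g (Black): min(24, 50, 49) = 24
ah (White): max(-35, 10) = 10
aj (White): max(-31, 16) = 16
h (Black): min(10, 16) = 10
ak (White): max(-18, -40, -21) = -18
am (White): max(16, 29) = 29
an (White): max(-22, -19) = -19
ap (White): max(26, -16, -22) = 26
j (Black): min(-18, 29, -19, 26) = -19
aq (White): max(-4, -28, 30, 23) = 30
ar (White): max(3, -42, -12) = 3
k (Black): min(30, 3) = 3
East (White): max(24, 10, -19, 3) = 24
Black prefers the lower value; South=21, East=24. South is better since 21 < 24.

South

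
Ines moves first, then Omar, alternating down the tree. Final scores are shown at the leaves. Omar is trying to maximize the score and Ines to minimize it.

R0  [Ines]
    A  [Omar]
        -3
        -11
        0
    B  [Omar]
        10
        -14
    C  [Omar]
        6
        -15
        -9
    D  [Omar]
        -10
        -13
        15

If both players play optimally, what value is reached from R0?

0

A (Omar): max(-3, -11, 0) = 0
B (Omar): max(10, -14) = 10
C (Omar): max(6, -15, -9) = 6
D (Omar): max(-10, -13, 15) = 15
R0 (Ines): min(0, 10, 6, 15) = 0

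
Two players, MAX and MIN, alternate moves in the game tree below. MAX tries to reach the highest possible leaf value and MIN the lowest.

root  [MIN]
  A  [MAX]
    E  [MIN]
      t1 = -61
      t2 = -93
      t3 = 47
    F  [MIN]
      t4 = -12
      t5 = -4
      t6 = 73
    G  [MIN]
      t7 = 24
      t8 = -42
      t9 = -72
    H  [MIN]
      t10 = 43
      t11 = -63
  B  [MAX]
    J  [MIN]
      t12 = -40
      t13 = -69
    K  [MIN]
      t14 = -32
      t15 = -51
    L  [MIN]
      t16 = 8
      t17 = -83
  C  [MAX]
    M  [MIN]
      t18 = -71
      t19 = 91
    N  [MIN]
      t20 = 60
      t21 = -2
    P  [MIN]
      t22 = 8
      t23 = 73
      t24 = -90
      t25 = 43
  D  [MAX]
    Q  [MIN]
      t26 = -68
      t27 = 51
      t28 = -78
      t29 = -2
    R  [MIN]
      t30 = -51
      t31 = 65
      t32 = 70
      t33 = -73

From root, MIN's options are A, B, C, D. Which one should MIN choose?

E (MIN): min(-61, -93, 47) = -93
F (MIN): min(-12, -4, 73) = -12
G (MIN): min(24, -42, -72) = -72
H (MIN): min(43, -63) = -63
A (MAX): max(-93, -12, -72, -63) = -12
J (MIN): min(-40, -69) = -69
K (MIN): min(-32, -51) = -51
L (MIN): min(8, -83) = -83
B (MAX): max(-69, -51, -83) = -51
M (MIN): min(-71, 91) = -71
N (MIN): min(60, -2) = -2
P (MIN): min(8, 73, -90, 43) = -90
C (MAX): max(-71, -2, -90) = -2
Q (MIN): min(-68, 51, -78, -2) = -78
R (MIN): min(-51, 65, 70, -73) = -73
D (MAX): max(-78, -73) = -73
root (MIN): min(-12, -51, -2, -73) = -73
MIN at root wants the lowest of {A=-12, B=-51, C=-2, D=-73}, so chooses D.

D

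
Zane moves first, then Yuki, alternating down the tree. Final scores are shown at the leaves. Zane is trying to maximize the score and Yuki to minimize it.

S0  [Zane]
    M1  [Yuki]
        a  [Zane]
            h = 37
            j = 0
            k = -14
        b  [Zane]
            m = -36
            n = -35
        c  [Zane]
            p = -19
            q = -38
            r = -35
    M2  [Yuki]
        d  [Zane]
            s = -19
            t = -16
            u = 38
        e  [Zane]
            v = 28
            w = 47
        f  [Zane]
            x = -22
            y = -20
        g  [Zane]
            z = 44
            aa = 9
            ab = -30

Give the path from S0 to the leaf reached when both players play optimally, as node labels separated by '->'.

S0 -> M2 -> f -> y

a (Zane): max(37, 0, -14) = 37
b (Zane): max(-36, -35) = -35
c (Zane): max(-19, -38, -35) = -19
M1 (Yuki): min(37, -35, -19) = -35
d (Zane): max(-19, -16, 38) = 38
e (Zane): max(28, 47) = 47
f (Zane): max(-22, -20) = -20
g (Zane): max(44, 9, -30) = 44
M2 (Yuki): min(38, 47, -20, 44) = -20
S0 (Zane): max(-35, -20) = -20
At S0, Zane picks M2 (highest: -20).
At M2, Yuki picks f (lowest: -20).
At f, Zane picks y (highest: -20).
Terminal value -20.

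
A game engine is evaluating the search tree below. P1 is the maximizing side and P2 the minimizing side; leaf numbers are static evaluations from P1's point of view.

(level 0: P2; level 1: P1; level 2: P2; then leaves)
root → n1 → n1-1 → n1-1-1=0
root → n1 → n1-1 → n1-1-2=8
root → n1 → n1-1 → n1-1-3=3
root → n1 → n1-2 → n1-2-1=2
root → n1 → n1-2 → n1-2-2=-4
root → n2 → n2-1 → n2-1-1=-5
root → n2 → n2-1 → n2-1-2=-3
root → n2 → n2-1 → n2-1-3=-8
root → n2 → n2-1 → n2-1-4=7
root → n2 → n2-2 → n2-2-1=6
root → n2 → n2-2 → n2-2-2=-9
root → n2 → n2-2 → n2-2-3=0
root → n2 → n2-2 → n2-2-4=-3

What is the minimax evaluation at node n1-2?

n1-2 (P2): min(2, -4) = -4

-4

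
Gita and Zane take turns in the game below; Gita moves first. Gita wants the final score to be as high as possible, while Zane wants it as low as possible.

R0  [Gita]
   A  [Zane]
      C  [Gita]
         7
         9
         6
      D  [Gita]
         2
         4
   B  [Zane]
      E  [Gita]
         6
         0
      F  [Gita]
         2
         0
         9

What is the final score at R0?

6

C (Gita): max(7, 9, 6) = 9
D (Gita): max(2, 4) = 4
A (Zane): min(9, 4) = 4
E (Gita): max(6, 0) = 6
F (Gita): max(2, 0, 9) = 9
B (Zane): min(6, 9) = 6
R0 (Gita): max(4, 6) = 6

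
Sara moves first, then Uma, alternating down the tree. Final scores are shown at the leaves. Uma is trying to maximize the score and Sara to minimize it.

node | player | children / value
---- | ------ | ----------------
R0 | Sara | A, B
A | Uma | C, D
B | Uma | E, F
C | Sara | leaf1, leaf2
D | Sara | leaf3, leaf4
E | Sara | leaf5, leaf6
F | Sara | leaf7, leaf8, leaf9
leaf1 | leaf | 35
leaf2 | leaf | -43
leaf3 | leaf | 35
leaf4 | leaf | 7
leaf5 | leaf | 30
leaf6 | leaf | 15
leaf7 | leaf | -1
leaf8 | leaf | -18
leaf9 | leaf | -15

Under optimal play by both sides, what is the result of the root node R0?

7

C (Sara): min(35, -43) = -43
D (Sara): min(35, 7) = 7
A (Uma): max(-43, 7) = 7
E (Sara): min(30, 15) = 15
F (Sara): min(-1, -18, -15) = -18
B (Uma): max(15, -18) = 15
R0 (Sara): min(7, 15) = 7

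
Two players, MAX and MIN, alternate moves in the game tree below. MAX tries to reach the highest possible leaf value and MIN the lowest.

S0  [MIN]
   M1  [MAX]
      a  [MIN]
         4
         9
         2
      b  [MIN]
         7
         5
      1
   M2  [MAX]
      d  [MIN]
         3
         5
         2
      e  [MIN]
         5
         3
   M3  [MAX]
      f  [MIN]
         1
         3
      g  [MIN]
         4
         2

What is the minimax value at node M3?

f (MIN): min(1, 3) = 1
g (MIN): min(4, 2) = 2
M3 (MAX): max(1, 2) = 2

2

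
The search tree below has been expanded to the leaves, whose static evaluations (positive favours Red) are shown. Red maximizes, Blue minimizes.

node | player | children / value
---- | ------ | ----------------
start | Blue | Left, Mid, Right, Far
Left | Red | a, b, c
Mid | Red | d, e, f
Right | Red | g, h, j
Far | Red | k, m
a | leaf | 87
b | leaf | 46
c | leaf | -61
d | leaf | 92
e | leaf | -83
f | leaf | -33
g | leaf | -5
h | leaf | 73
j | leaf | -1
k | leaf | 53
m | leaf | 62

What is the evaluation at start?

Left (Red): max(87, 46, -61) = 87
Mid (Red): max(92, -83, -33) = 92
Right (Red): max(-5, 73, -1) = 73
Far (Red): max(53, 62) = 62
start (Blue): min(87, 92, 73, 62) = 62

62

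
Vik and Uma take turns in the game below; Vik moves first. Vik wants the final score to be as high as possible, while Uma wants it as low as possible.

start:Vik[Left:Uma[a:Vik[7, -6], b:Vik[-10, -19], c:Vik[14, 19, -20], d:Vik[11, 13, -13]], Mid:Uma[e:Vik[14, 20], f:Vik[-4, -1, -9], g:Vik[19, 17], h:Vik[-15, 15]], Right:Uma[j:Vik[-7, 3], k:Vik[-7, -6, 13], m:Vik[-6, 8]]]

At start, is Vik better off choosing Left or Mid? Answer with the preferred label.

a (Vik): max(7, -6) = 7
b (Vik): max(-10, -19) = -10
c (Vik): max(14, 19, -20) = 19
d (Vik): max(11, 13, -13) = 13
Left (Uma): min(7, -10, 19, 13) = -10
e (Vik): max(14, 20) = 20
f (Vik): max(-4, -1, -9) = -1
g (Vik): max(19, 17) = 19
h (Vik): max(-15, 15) = 15
Mid (Uma): min(20, -1, 19, 15) = -1
Vik prefers the higher value; Left=-10, Mid=-1. Mid is better since -1 > -10.

Mid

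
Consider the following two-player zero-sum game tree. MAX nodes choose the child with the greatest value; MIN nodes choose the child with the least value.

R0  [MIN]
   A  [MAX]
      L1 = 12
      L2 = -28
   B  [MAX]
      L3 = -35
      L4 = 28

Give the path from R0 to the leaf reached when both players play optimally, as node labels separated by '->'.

A (MAX): max(12, -28) = 12
B (MAX): max(-35, 28) = 28
R0 (MIN): min(12, 28) = 12
At R0, MIN picks A (lowest: 12).
At A, MAX picks L1 (highest: 12).
Terminal value 12.

R0 -> A -> L1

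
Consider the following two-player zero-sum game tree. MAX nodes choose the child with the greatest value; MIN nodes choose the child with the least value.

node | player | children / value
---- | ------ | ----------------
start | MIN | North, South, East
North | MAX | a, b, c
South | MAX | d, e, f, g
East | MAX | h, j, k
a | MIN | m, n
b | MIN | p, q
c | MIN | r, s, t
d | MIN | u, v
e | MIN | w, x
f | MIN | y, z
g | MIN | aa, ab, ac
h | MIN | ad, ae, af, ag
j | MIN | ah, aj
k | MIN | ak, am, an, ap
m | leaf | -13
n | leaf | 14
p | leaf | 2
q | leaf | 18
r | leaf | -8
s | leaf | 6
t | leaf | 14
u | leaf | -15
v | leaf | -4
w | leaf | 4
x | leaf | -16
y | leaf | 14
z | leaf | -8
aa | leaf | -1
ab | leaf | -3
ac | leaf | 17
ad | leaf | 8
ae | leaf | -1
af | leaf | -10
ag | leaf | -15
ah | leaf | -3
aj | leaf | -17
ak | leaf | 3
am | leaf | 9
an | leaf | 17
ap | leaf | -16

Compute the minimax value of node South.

-3

d (MIN): min(-15, -4) = -15
e (MIN): min(4, -16) = -16
f (MIN): min(14, -8) = -8
g (MIN): min(-1, -3, 17) = -3
South (MAX): max(-15, -16, -8, -3) = -3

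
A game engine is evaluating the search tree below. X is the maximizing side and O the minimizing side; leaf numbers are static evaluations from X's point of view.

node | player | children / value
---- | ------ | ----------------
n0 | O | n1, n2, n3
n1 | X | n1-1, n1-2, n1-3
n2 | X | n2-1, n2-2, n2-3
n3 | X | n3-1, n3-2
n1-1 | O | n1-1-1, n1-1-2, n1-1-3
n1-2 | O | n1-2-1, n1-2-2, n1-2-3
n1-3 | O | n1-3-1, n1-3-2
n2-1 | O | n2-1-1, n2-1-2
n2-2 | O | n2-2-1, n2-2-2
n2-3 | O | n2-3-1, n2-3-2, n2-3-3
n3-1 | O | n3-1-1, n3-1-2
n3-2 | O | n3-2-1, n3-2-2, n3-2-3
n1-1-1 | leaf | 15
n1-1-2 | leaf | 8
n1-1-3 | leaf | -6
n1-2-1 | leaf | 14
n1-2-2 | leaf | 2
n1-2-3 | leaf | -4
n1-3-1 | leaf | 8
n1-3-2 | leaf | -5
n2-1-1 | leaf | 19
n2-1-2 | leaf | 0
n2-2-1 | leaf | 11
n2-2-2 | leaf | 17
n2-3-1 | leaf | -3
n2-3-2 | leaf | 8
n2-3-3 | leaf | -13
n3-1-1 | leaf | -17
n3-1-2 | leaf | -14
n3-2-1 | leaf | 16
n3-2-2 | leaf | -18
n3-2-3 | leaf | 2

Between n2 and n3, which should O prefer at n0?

n3

n2-1 (O): min(19, 0) = 0
n2-2 (O): min(11, 17) = 11
n2-3 (O): min(-3, 8, -13) = -13
n2 (X): max(0, 11, -13) = 11
n3-1 (O): min(-17, -14) = -17
n3-2 (O): min(16, -18, 2) = -18
n3 (X): max(-17, -18) = -17
O prefers the lower value; n2=11, n3=-17. n3 is better since -17 < 11.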